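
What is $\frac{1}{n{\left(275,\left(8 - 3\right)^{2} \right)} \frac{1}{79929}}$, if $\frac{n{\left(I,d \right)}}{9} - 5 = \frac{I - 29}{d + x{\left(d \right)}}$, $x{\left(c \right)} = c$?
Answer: $\frac{222025}{248} \approx 895.26$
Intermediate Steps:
$n{\left(I,d \right)} = 45 + \frac{9 \left(-29 + I\right)}{2 d}$ ($n{\left(I,d \right)} = 45 + 9 \frac{I - 29}{d + d} = 45 + 9 \frac{-29 + I}{2 d} = 45 + \frac{9 \left(-29 + I\right)}{2 d}$)
$\frac{1}{n{\left(275,\left(8 - 3\right)^{2} \right)} \frac{1}{79929}} = \frac{1}{\frac{9 \left(-29 + 275 + 10 \left(8 - 3\right)^{2}\right)}{2 \left(8 - 3\right)^{2}} \cdot \frac{1}{79929}} = \frac{1}{\frac{9 \left(-29 + 275 + 10 \cdot 5^{2}\right)}{2 \cdot 5^{2}} \cdot \frac{1}{79929}} = \frac{1}{\frac{9 \left(-29 + 275 + 10 \cdot 25\right)}{2 \cdot 25} \cdot \frac{1}{79929}} = \frac{1}{\frac{9}{2} \cdot \frac{1}{25} \left(-29 + 275 + 250\right) \frac{1}{79929}} = \frac{1}{\frac{9}{2} \cdot \frac{1}{25} \cdot 496 \cdot \frac{1}{79929}} = \frac{1}{\frac{2232}{25} \cdot \frac{1}{79929}} = \frac{1}{\frac{248}{222025}} = \frac{222025}{248}$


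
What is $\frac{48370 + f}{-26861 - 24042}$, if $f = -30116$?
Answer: $- \frac{18254}{50903} \approx -0.3586$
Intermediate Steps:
$\frac{48370 + f}{-26861 - 24042} = \frac{48370 - 30116}{-26861 - 24042} = \frac{18254}{-50903} = 18254 \left(- \frac{1}{50903}\right) = - \frac{18254}{50903}$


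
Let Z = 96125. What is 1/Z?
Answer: 1/96125 ≈ 1.0403e-5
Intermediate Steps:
1/Z = 1/96125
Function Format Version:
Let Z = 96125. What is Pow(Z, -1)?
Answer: Rational(1, 96125) ≈ 1.0403e-5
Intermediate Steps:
Pow(Z, -1) = Pow(96125, -1) = Rational(1, 96125)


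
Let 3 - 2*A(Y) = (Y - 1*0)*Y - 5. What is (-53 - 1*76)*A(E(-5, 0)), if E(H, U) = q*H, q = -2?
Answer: 5934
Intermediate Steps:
E(H, U) = -2*H
A(Y) = 4 - Y²/2 (A(Y) = 3/2 - ((Y - 1*0)*Y - 5)/2 = 3/2 - ((Y + 0)*Y - 5)/2 = 3/2 - (Y*Y - 5)/2 = 3/2 - (Y² - 5)/2 = 3/2 - (-5 + Y²)/2 = 3/2 + (5/2 - Y²/2) = 4 - Y²/2)
(-53 - 1*76)*A(E(-5, 0)) = (-53 - 1*76)*(4 - (-2*(-5))²/2) = (-53 - 76)*(4 - ½*10²) = -129*(4 - ½*100) = -129*(4 - 50) = -129*(-46) = 5934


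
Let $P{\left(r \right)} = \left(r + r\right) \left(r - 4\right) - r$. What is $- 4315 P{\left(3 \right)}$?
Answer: $38835$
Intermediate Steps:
$P{\left(r \right)} = - r + 2 r \left(-4 + r\right)$ ($P{\left(r \right)} = 2 r \left(-4 + r\right) - r = - r + 2 r \left(-4 + r\right)$)
$- 4315 P{\left(3 \right)} = - 4315 \cdot 3 \left(-9 + 2 \cdot 3\right) = - 4315 \cdot 3 \left(-9 + 6\right) = - 4315 \cdot 3 \left(-3\right) = \left(-4315\right) \left(-9\right) = 38835$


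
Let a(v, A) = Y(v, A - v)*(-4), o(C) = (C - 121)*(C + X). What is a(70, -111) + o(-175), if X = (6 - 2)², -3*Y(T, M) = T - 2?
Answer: 141464/3 ≈ 47155.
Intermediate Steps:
Y(T, M) = ⅔ - T/3 (Y(T, M) = -(T - 2)/3 = -(-2 + T)/3 = ⅔ - T/3)
X = 16 (X = 4² = 16)
o(C) = (-121 + C)*(16 + C) (o(C) = (C - 121)*(C + 16) = (-121 + C)*(16 + C))
a(v, A) = -8/3 + 4*v/3 (a(v, A) = (⅔ - v/3)*(-4) = -8/3 + 4*v/3)
a(70, -111) + o(-175) = (-8/3 + (4/3)*70) + (-1936 + (-175)² - 105*(-175)) = (-8/3 + 280/3) + (-1936 + 30625 + 18375) = 272/3 + 47064 = 141464/3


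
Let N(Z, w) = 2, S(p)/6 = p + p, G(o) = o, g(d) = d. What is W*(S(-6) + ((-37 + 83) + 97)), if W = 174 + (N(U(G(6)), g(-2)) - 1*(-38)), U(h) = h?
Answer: 15194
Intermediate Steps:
S(p) = 12*p (S(p) = 6*(p + p) = 6*(2*p) = 12*p)
W = 214 (W = 174 + (2 - 1*(-38)) = 174 + (2 + 38) = 174 + 40 = 214)
W*(S(-6) + ((-37 + 83) + 97)) = 214*(12*(-6) + ((-37 + 83) + 97)) = 214*(-72 + (46 + 97)) = 214*(-72 + 143) = 214*71 = 15194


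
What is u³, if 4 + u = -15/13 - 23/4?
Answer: -182284263/140608 ≈ -1296.4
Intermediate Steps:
u = -567/52 (u = -4 + (-15/13 - 23/4) = -4 - 359/52 = -567/52 ≈ -10.904)
u³ = (-567/52)³ = -182284263/140608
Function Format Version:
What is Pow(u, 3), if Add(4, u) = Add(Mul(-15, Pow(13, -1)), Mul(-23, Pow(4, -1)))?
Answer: Rational(-182284263, 140608) ≈ -1296.4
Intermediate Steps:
u = Rational(-567, 52) (u = Add(-4, Add(Mul(-15, Pow(13, -1)), Mul(-23, Pow(4, -1)))) = Add(-4, Add(Mul(-15, Rational(1, 13)), Mul(-23, Rational(1, 4)))) = Add(-4, Add(Rational(-15, 13), Rational(-23, 4))) = Add(-4, Rational(-359, 52)) = Rational(-567, 52) ≈ -10.904)
Pow(u, 3) = Pow(Rational(-567, 52), 3) = Rational(-182284263, 140608)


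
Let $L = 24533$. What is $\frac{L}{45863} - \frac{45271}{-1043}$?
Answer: $\frac{2101851792}{47835109} \approx 43.94$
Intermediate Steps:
$\frac{L}{45863} - \frac{45271}{-1043} = \frac{24533}{45863} - \frac{45271}{-1043} = 24533 \cdot \frac{1}{45863} - - \frac{45271}{1043} = \frac{24533}{45863} + \frac{45271}{1043} = \frac{2101851792}{47835109}$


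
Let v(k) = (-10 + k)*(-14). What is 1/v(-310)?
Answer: 1/4480 ≈ 0.00022321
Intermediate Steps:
v(k) = 140 - 14*k
1/v(-310) = 1/(140 - 14*(-310)) = 1/(140 + 4340) = 1/4480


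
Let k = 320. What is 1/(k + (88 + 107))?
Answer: 1/515 ≈ 0.0019417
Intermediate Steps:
1/(k + (88 + 107)) = 1/(320 + (88 + 107)) = 1/(320 + 195) = 1/515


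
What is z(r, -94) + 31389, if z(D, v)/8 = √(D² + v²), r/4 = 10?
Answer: 31389 + 16*√2609 ≈ 32206.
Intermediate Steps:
r = 40 (r = 4*10 = 40)
z(D, v) = 8*√(D² + v²)
z(r, -94) + 31389 = 8*√(40² + (-94)²) + 31389 = 8*√(1600 + 8836) + 31389 = 8*√10436 + 31389 = 8*(2*√2609) + 31389 = 16*√2609 + 31389 = 31389 + 16*√2609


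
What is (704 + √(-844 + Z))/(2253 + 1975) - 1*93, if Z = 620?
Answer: -98125/1057 + I*√14/1057 ≈ -92.833 + 0.0035399*I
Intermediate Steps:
(704 + √(-844 + Z))/(2253 + 1975) - 1*93 = (704 + √(-844 + 620))/(2253 + 1975) - 1*93 = (704 + √(-224))/4228 - 93 = (704 + 4*I*√14)*(1/4228) - 93 = (176/1057 + I*√14/1057) - 93 = -98125/1057 + I*√14/1057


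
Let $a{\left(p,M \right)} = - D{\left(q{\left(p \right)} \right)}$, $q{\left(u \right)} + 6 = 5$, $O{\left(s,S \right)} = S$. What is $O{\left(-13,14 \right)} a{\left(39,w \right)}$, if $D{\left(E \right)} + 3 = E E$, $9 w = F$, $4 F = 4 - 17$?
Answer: $28$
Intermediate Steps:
$F = - \frac{13}{4}$ ($F = \frac{4 - 17}{4} = \frac{1}{4} \left(-13\right) = - \frac{13}{4} \approx -3.25$)
$q{\left(u \right)} = -1$ ($q{\left(u \right)} = -6 + 5 = -1$)
$w = - \frac{13}{36}$ ($w = \frac{1}{9} \left(- \frac{13}{4}\right) = - \frac{13}{36} \approx -0.36111$)
$D{\left(E \right)} = -3 + E^{2}$ ($D{\left(E \right)} = -3 + E E = -3 + E^{2}$)
$a{\left(p,M \right)} = 2$ ($a{\left(p,M \right)} = - (-3 + \left(-1\right)^{2}) = - (-3 + 1) = \left(-1\right) \left(-2\right) = 2$)
$O{\left(-13,14 \right)} a{\left(39,w \right)} = 14 \cdot 2 = 28$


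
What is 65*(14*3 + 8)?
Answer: 3250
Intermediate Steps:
65*(14*3 + 8) = 65*(42 + 8) = 65*50 = 3250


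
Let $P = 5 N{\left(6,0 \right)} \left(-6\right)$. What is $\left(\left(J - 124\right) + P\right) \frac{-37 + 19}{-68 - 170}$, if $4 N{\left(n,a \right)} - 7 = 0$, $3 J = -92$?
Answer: $- \frac{3729}{238} \approx -15.668$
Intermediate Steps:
$J = - \frac{92}{3}$ ($J = \frac{1}{3} \left(-92\right) = - \frac{92}{3} \approx -30.667$)
$N{\left(n,a \right)} = \frac{7}{4}$ ($N{\left(n,a \right)} = \frac{7}{4} + \frac{1}{4} \cdot 0 = \frac{7}{4} + 0 = \frac{7}{4}$)
$P = - \frac{105}{2}$ ($P = 5 \cdot \frac{7}{4} \left(-6\right) = \frac{35}{4} \left(-6\right) = - \frac{105}{2} \approx -52.5$)
$\left(\left(J - 124\right) + P\right) \frac{-37 + 19}{-68 - 170} = \left(\left(- \frac{92}{3} - 124\right) - \frac{105}{2}\right) \frac{-37 + 19}{-68 - 170} = \left(\left(- \frac{92}{3} - 124\right) - \frac{105}{2}\right) \left(- \frac{18}{-238}\right) = \left(- \frac{464}{3} - \frac{105}{2}\right) \left(\left(-18\right) \left(- \frac{1}{238}\right)\right) = \left(- \frac{1243}{6}\right) \frac{9}{119} = - \frac{3729}{238}$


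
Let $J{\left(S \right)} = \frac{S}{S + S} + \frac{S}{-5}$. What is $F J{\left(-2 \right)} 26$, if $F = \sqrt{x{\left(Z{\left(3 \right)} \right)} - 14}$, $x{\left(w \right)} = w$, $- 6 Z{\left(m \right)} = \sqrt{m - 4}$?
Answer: $\frac{39 \sqrt{-504 - 6 i}}{10} \approx 0.52115 - 87.556 i$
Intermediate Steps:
$Z{\left(m \right)} = - \frac{\sqrt{-4 + m}}{6}$ ($Z{\left(m \right)} = - \frac{\sqrt{m - 4}}{6} = - \frac{\sqrt{-4 + m}}{6}$)
$J{\left(S \right)} = \frac{1}{2} - \frac{S}{5}$ ($J{\left(S \right)} = \frac{S}{2 S} + S \left(- \frac{1}{5}\right) = S \frac{1}{2 S} - \frac{S}{5} = \frac{1}{2} - \frac{S}{5}$)
$F = \sqrt{-14 - \frac{i}{6}}$ ($F = \sqrt{- \frac{\sqrt{-4 + 3}}{6} - 14} = \sqrt{- \frac{\sqrt{-1}}{6} - 14} = \sqrt{- \frac{i}{6} - 14} = \sqrt{-14 - \frac{i}{6}} \approx 0.02227 - 3.7417 i$)
$F J{\left(-2 \right)} 26 = \frac{\sqrt{-504 - 6 i}}{6} \left(\frac{1}{2} - - \frac{2}{5}\right) 26 = \frac{\sqrt{-504 - 6 i}}{6} \left(\frac{1}{2} + \frac{2}{5}\right) 26 = \frac{\sqrt{-504 - 6 i}}{6} \cdot \frac{9}{10} \cdot 26 = \frac{3 \sqrt{-504 - 6 i}}{20} \cdot 26 = \frac{39 \sqrt{-504 - 6 i}}{10}$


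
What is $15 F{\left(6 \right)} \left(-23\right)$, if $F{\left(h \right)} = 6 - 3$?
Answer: $-1035$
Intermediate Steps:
$F{\left(h \right)} = 3$ ($F{\left(h \right)} = 6 - 3 = 3$)
$15 F{\left(6 \right)} \left(-23\right) = 15 \cdot 3 \left(-23\right) = 45 \left(-23\right) = -1035$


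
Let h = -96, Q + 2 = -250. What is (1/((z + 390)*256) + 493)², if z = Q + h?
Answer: 28097812743169/115605504 ≈ 2.4305e+5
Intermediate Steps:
Q = -252 (Q = -2 - 250 = -252)
z = -348 (z = -252 - 96 = -348)
(1/((z + 390)*256) + 493)² = (1/((-348 + 390)*256) + 493)² = ((1/256)/42 + 493)² = ((1/42)*(1/256) + 493)² = (1/10752 + 493)² = (5300737/10752)² = 28097812743169/115605504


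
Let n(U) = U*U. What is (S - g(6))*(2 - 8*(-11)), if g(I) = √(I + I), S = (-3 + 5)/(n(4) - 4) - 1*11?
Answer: -975 - 180*√3 ≈ -1286.8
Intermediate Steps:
n(U) = U²
S = -65/6 (S = (-3 + 5)/(4² - 4) - 1*11 = 2/(16 - 4) - 11 = 2/12 - 11 = 2*(1/12) - 11 = ⅙ - 11 = -65/6 ≈ -10.833)
g(I) = √2*√I (g(I) = √(2*I) = √2*√I)
(S - g(6))*(2 - 8*(-11)) = (-65/6 - √2*√6)*(2 - 8*(-11)) = (-65/6 - 2*√3)*(2 + 88) = (-65/6 - 2*√3)*90 = -975 - 180*√3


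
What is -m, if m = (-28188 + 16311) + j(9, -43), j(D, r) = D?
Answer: 11868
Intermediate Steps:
m = -11868 (m = (-28188 + 16311) + 9 = -11877 + 9 = -11868)
-m = -1*(-11868) = 11868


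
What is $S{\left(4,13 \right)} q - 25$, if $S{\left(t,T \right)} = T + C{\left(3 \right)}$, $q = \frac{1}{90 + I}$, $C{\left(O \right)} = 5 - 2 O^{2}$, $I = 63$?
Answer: $-25$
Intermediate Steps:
$C{\left(O \right)} = 5 - 2 O^{2}$
$q = \frac{1}{153}$ ($q = \frac{1}{90 + 63} = \frac{1}{153} \approx 0.0065359$)
$S{\left(t,T \right)} = -13 + T$ ($S{\left(t,T \right)} = T + \left(5 - 2 \cdot 3^{2}\right) = T + \left(5 - 18\right) = T - 13 = -13 + T$)
$S{\left(4,13 \right)} q - 25 = \left(-13 + 13\right) \frac{1}{153} - 25 = 0 \cdot \frac{1}{153} - 25 = 0 - 25 = -25$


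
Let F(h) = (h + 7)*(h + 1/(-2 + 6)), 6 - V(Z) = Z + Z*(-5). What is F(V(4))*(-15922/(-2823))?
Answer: 20547341/5646 ≈ 3639.3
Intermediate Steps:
V(Z) = 6 + 4*Z (V(Z) = 6 - (Z + Z*(-5)) = 6 - (Z - 5*Z) = 6 - (-4)*Z = 6 + 4*Z)
F(h) = (7 + h)*(1/4 + h) (F(h) = (7 + h)*(h + 1/4) = (7 + h)*(1/4 + h))
F(V(4))*(-15922/(-2823)) = (7/4 + (6 + 4*4)**2 + 29*(6 + 4*4)/4)*(-15922/(-2823)) = (7/4 + (6 + 16)**2 + 29*(6 + 16)/4)*(-15922*(-1/2823)) = (7/4 + 22**2 + (29/4)*22)*(15922/2823) = (7/4 + 484 + 319/2)*(15922/2823) = (2581/4)*(15922/2823) = 20547341/5646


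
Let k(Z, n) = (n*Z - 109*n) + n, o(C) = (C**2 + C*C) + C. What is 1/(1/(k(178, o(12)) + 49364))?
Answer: 70364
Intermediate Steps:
o(C) = C + 2*C**2 (o(C) = (C**2 + C**2) + C = 2*C**2 + C = C + 2*C**2)
k(Z, n) = -108*n + Z*n (k(Z, n) = (Z*n - 109*n) + n = (-109*n + Z*n) + n = -108*n + Z*n)
1/(1/(k(178, o(12)) + 49364)) = 1/(1/((12*(1 + 2*12))*(-108 + 178) + 49364)) = 1/(1/((12*(1 + 24))*70 + 49364)) = 1/(1/((12*25)*70 + 49364)) = 1/(1/(300*70 + 49364)) = 1/(1/(21000 + 49364)) = 1/(1/70364) = 70364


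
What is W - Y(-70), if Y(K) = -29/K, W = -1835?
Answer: -128479/70 ≈ -1835.4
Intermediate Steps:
W - Y(-70) = -1835 - (-29)/(-70) = -1835 - (-29)*(-1)/70 = -1835 - 1*29/70 = -1835 - 29/70 = -128479/70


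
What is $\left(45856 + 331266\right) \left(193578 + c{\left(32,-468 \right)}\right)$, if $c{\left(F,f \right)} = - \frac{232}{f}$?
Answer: $\frac{8541317007448}{117} \approx 7.3003 \cdot 10^{10}$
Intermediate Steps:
$\left(45856 + 331266\right) \left(193578 + c{\left(32,-468 \right)}\right) = \left(45856 + 331266\right) \left(193578 - \frac{232}{-468}\right) = 377122 \left(193578 - - \frac{58}{117}\right) = 377122 \left(193578 + \frac{58}{117}\right) = 377122 \cdot \frac{22648684}{117} = \frac{8541317007448}{117}$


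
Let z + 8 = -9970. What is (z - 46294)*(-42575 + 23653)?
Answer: 1064778784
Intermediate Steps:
z = -9978 (z = -8 - 9970 = -9978)
(z - 46294)*(-42575 + 23653) = (-9978 - 46294)*(-42575 + 23653) = -56272*(-18922) = 1064778784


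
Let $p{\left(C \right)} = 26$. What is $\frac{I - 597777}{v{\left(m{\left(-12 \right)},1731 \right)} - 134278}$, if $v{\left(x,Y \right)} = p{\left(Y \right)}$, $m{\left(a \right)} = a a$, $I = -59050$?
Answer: $\frac{656827}{134252} \approx 4.8925$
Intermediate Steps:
$m{\left(a \right)} = a^{2}$
$v{\left(x,Y \right)} = 26$
$\frac{I - 597777}{v{\left(m{\left(-12 \right)},1731 \right)} - 134278} = \frac{-59050 - 597777}{26 - 134278} = - \frac{656827}{-134252} = \left(-656827\right) \left(- \frac{1}{134252}\right) = \frac{656827}{134252}$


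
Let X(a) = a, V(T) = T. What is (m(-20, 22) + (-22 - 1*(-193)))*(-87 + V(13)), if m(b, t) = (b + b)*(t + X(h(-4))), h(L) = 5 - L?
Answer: 79106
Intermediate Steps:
m(b, t) = 2*b*(9 + t) (m(b, t) = (b + b)*(t + (5 - 1*(-4))) = (2*b)*(t + (5 + 4)) = (2*b)*(t + 9) = (2*b)*(9 + t) = 2*b*(9 + t))
(m(-20, 22) + (-22 - 1*(-193)))*(-87 + V(13)) = (2*(-20)*(9 + 22) + (-22 - 1*(-193)))*(-87 + 13) = (2*(-20)*31 + (-22 + 193))*(-74) = (-1240 + 171)*(-74) = -1069*(-74) = 79106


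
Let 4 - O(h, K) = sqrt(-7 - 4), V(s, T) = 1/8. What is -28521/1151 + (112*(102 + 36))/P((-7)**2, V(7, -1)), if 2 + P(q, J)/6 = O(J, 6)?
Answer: (-28521*sqrt(11) + 2907934*I)/(1151*(sqrt(11) + 2*I)) ≈ 318.69 + 569.58*I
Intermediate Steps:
V(s, T) = 1/8
O(h, K) = 4 - I*sqrt(11) (O(h, K) = 4 - sqrt(-7 - 4) = 4 - sqrt(-11) = 4 - I*sqrt(11))
P(q, J) = 12 - 6*I*sqrt(11) (P(q, J) = -12 + 6*(4 - I*sqrt(11)) = -12 + (24 - 6*I*sqrt(11)) = 12 - 6*I*sqrt(11))
-28521/1151 + (112*(102 + 36))/P((-7)**2, V(7, -1)) = -28521/1151 + (112*(102 + 36))/(12 - 6*I*sqrt(11)) = -28521*1/1151 + (112*138)/(12 - 6*I*sqrt(11)) = -28521/1151 + 15456/(12 - 6*I*sqrt(11))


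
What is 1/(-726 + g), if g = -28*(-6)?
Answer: -1/558 ≈ -0.0017921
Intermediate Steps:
g = 168
1/(-726 + g) = 1/(-726 + 168) = 1/(-558) = -1/558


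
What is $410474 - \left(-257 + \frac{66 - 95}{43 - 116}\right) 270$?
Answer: $\frac{35022242}{73} \approx 4.7976 \cdot 10^{5}$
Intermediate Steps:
$410474 - \left(-257 + \frac{66 - 95}{43 - 116}\right) 270 = 410474 - \left(-257 - \frac{29}{-73}\right) 270 = 410474 - \left(-257 - - \frac{29}{73}\right) 270 = 410474 - \left(-257 + \frac{29}{73}\right) 270 = 410474 - \left(- \frac{18732}{73}\right) 270 = 410474 - - \frac{5057640}{73} = 410474 + \frac{5057640}{73} = \frac{35022242}{73}$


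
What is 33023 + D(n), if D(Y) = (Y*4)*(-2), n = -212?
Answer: 34719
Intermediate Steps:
D(Y) = -8*Y (D(Y) = (4*Y)*(-2) = -8*Y)
33023 + D(n) = 33023 - 8*(-212) = 33023 + 1696 = 34719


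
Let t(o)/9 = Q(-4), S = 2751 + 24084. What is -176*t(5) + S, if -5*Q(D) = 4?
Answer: 140511/5 ≈ 28102.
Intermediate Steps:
S = 26835
Q(D) = -⅘ (Q(D) = -⅕*4 = -⅘)
t(o) = -36/5 (t(o) = 9*(-⅘) = -36/5)
-176*t(5) + S = -176*(-36/5) + 26835 = 6336/5 + 26835 = 140511/5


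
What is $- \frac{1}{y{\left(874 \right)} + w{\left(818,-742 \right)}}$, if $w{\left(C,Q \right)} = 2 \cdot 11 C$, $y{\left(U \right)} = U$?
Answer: $- \frac{1}{18870} \approx -5.2994 \cdot 10^{-5}$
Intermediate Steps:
$w{\left(C,Q \right)} = 22 C$
$- \frac{1}{y{\left(874 \right)} + w{\left(818,-742 \right)}} = - \frac{1}{874 + 22 \cdot 818} = - \frac{1}{874 + 17996} = - \frac{1}{18870}$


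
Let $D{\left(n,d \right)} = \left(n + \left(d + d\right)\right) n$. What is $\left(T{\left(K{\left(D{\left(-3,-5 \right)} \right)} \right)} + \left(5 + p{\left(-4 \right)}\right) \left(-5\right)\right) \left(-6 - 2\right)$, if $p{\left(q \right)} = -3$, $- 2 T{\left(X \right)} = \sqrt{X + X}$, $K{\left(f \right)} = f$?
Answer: $80 + 4 \sqrt{78} \approx 115.33$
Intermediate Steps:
$D{\left(n,d \right)} = n \left(n + 2 d\right)$ ($D{\left(n,d \right)} = \left(n + 2 d\right) n = n \left(n + 2 d\right)$)
$T{\left(X \right)} = - \frac{\sqrt{2} \sqrt{X}}{2}$ ($T{\left(X \right)} = - \frac{\sqrt{X + X}}{2} = - \frac{\sqrt{2 X}}{2} = - \frac{\sqrt{2} \sqrt{X}}{2}$)
$\left(T{\left(K{\left(D{\left(-3,-5 \right)} \right)} \right)} + \left(5 + p{\left(-4 \right)}\right) \left(-5\right)\right) \left(-6 - 2\right) = \left(- \frac{\sqrt{2} \sqrt{- 3 \left(-3 + 2 \left(-5\right)\right)}}{2} + \left(5 - 3\right) \left(-5\right)\right) \left(-6 - 2\right) = \left(- \frac{\sqrt{2} \sqrt{- 3 \left(-3 - 10\right)}}{2} + 2 \left(-5\right)\right) \left(-6 - 2\right) = \left(- \frac{\sqrt{2} \sqrt{\left(-3\right) \left(-13\right)}}{2} - 10\right) \left(-8\right) = \left(- \frac{\sqrt{2} \sqrt{39}}{2} - 10\right) \left(-8\right) = \left(- \frac{\sqrt{78}}{2} - 10\right) \left(-8\right) = \left(-10 - \frac{\sqrt{78}}{2}\right) \left(-8\right) = 80 + 4 \sqrt{78}$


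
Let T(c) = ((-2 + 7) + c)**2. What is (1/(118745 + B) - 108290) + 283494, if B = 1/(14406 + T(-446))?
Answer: 4345810267519351/24804286816 ≈ 1.7520e+5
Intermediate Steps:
T(c) = (5 + c)**2
B = 1/208887 (B = 1/(14406 + (5 - 446)**2) = 1/(14406 + (-441)**2) = 1/(14406 + 194481) = 1/208887 ≈ 4.7873e-6)
(1/(118745 + B) - 108290) + 283494 = (1/(118745 + 1/208887) - 108290) + 283494 = (1/(24804286816/208887) - 108290) + 283494 = (208887/24804286816 - 108290) + 283494 = -2686056219095753/24804286816 + 283494 = 4345810267519351/24804286816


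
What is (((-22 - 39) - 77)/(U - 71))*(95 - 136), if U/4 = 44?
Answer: 1886/35 ≈ 53.886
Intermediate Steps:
U = 176 (U = 4*44 = 176)
(((-22 - 39) - 77)/(U - 71))*(95 - 136) = (((-22 - 39) - 77)/(176 - 71))*(95 - 136) = ((-61 - 77)/105)*(-41) = -138*1/105*(-41) = -46/35*(-41) = 1886/35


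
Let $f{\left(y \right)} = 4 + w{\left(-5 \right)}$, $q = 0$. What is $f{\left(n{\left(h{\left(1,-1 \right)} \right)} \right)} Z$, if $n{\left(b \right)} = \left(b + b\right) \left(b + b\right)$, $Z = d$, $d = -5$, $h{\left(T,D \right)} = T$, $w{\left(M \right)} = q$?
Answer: $-20$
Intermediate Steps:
$w{\left(M \right)} = 0$
$Z = -5$
$n{\left(b \right)} = 4 b^{2}$ ($n{\left(b \right)} = 2 b 2 b = 4 b^{2}$)
$f{\left(y \right)} = 4$ ($f{\left(y \right)} = 4 + 0 = 4$)
$f{\left(n{\left(h{\left(1,-1 \right)} \right)} \right)} Z = 4 \left(-5\right) = -20$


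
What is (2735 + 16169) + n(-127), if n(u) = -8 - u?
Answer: 19023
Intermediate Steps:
(2735 + 16169) + n(-127) = (2735 + 16169) + (-8 - 1*(-127)) = 18904 + (-8 + 127) = 18904 + 119 = 19023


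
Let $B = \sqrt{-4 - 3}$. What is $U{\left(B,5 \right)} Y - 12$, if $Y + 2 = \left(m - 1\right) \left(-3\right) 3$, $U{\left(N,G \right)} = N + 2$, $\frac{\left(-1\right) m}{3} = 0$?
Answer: $2 + 7 i \sqrt{7} \approx 2.0 + 18.52 i$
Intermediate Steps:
$m = 0$ ($m = \left(-3\right) 0 = 0$)
$B = i \sqrt{7}$ ($B = \sqrt{-7} = i \sqrt{7} \approx 2.6458 i$)
$U{\left(N,G \right)} = 2 + N$
$Y = 7$ ($Y = -2 + \left(0 - 1\right) \left(-3\right) 3 = -2 + \left(-1\right) \left(-3\right) 3 = -2 + 3 \cdot 3 = -2 + 9 = 7$)
$U{\left(B,5 \right)} Y - 12 = \left(2 + i \sqrt{7}\right) 7 - 12 = \left(14 + 7 i \sqrt{7}\right) - 12 = 2 + 7 i \sqrt{7}$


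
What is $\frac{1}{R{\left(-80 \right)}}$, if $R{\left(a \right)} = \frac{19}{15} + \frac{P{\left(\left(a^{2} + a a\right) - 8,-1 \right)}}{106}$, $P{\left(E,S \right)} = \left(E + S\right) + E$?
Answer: $\frac{1590}{385759} \approx 0.0041217$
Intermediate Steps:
$P{\left(E,S \right)} = S + 2 E$
$R{\left(a \right)} = \frac{1759}{1590} + \frac{2 a^{2}}{53}$ ($R{\left(a \right)} = \frac{19}{15} + \frac{-1 + 2 \left(\left(a^{2} + a a\right) - 8\right)}{106} = 19 \cdot \frac{1}{15} + \left(-1 + 2 \left(\left(a^{2} + a^{2}\right) - 8\right)\right) \frac{1}{106} = \frac{19}{15} + \left(-1 + 2 \left(2 a^{2} - 8\right)\right) \frac{1}{106} = \frac{19}{15} + \left(-1 + 2 \left(-8 + 2 a^{2}\right)\right) \frac{1}{106} = \frac{19}{15} + \left(-1 + \left(-16 + 4 a^{2}\right)\right) \frac{1}{106} = \frac{19}{15} + \left(-17 + 4 a^{2}\right) \frac{1}{106} = \frac{19}{15} + \left(- \frac{17}{106} + \frac{2 a^{2}}{53}\right) = \frac{1759}{1590} + \frac{2 a^{2}}{53}$)
$\frac{1}{R{\left(-80 \right)}} = \frac{1}{\frac{1759}{1590} + \frac{2 \left(-80\right)^{2}}{53}} = \frac{1}{\frac{1759}{1590} + \frac{2}{53} \cdot 6400} = \frac{1}{\frac{1759}{1590} + \frac{12800}{53}} = \frac{1}{\frac{385759}{1590}} = \frac{1590}{385759}$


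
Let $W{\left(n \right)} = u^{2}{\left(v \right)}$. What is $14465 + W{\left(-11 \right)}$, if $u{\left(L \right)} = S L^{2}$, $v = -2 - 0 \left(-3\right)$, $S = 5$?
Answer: $14865$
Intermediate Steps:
$v = -2$ ($v = -2 - 0 = -2 + 0 = -2$)
$u{\left(L \right)} = 5 L^{2}$
$W{\left(n \right)} = 400$ ($W{\left(n \right)} = \left(5 \left(-2\right)^{2}\right)^{2} = \left(5 \cdot 4\right)^{2} = 20^{2} = 400$)
$14465 + W{\left(-11 \right)} = 14465 + 400 = 14865$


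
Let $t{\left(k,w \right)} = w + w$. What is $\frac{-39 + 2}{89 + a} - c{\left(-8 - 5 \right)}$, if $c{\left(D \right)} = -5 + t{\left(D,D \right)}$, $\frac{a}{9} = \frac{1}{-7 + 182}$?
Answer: $\frac{476629}{15584} \approx 30.585$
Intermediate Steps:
$a = \frac{9}{175}$ ($a = \frac{9}{-7 + 182} = \frac{9}{175} \approx 0.051429$)
$t{\left(k,w \right)} = 2 w$
$c{\left(D \right)} = -5 + 2 D$
$\frac{-39 + 2}{89 + a} - c{\left(-8 - 5 \right)} = \frac{-39 + 2}{89 + \frac{9}{175}} - \left(-5 + 2 \left(-8 - 5\right)\right) = - \frac{37}{\frac{15584}{175}} - \left(-5 + 2 \left(-13\right)\right) = \left(-37\right) \frac{175}{15584} - \left(-5 - 26\right) = - \frac{6475}{15584} - -31 = - \frac{6475}{15584} + 31 = \frac{476629}{15584}$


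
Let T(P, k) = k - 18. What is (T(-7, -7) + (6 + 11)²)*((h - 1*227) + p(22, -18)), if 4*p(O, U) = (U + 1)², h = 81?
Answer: -19470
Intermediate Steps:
T(P, k) = -18 + k
p(O, U) = (1 + U)²/4 (p(O, U) = (U + 1)²/4 = (1 + U)²/4)
(T(-7, -7) + (6 + 11)²)*((h - 1*227) + p(22, -18)) = ((-18 - 7) + (6 + 11)²)*((81 - 1*227) + (1 - 18)²/4) = (-25 + 17²)*((81 - 227) + (¼)*(-17)²) = (-25 + 289)*(-146 + (¼)*289) = 264*(-146 + 289/4) = 264*(-295/4) = -19470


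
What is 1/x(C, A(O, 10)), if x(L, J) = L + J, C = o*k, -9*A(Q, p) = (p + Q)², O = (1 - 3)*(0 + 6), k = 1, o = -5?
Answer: -9/49 ≈ -0.18367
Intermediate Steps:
O = -12 (O = -2*6 = -12)
A(Q, p) = -(Q + p)²/9 (A(Q, p) = -(p + Q)²/9 = -(Q + p)²/9)
C = -5 (C = -5*1 = -5)
x(L, J) = J + L
1/x(C, A(O, 10)) = 1/(-(-12 + 10)²/9 - 5) = 1/(-⅑*(-2)² - 5) = 1/(-⅑*4 - 5) = 1/(-4/9 - 5) = 1/(-49/9) = -9/49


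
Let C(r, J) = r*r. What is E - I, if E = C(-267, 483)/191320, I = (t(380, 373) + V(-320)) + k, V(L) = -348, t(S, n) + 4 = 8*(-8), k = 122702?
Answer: -23395686231/191320 ≈ -1.2229e+5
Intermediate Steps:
C(r, J) = r²
t(S, n) = -68 (t(S, n) = -4 + 8*(-8) = -4 - 64 = -68)
I = 122286 (I = (-68 - 348) + 122702 = -416 + 122702 = 122286)
E = 71289/191320 (E = (-267)²/191320 = 71289*(1/191320) = 71289/191320 ≈ 0.37262)
E - I = 71289/191320 - 1*122286 = 71289/191320 - 122286 = -23395686231/191320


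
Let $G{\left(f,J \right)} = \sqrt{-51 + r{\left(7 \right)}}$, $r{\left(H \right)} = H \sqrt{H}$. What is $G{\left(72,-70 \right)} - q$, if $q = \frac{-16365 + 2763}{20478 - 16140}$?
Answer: $\frac{2267}{723} + \sqrt{-51 + 7 \sqrt{7}} \approx 3.1355 + 5.6991 i$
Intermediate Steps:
$r{\left(H \right)} = H^{\frac{3}{2}}$
$q = - \frac{2267}{723}$ ($q = - \frac{13602}{4338} = \left(-13602\right) \frac{1}{4338} = - \frac{2267}{723} \approx -3.1355$)
$G{\left(f,J \right)} = \sqrt{-51 + 7 \sqrt{7}}$ ($G{\left(f,J \right)} = \sqrt{-51 + 7^{\frac{3}{2}}} = \sqrt{-51 + 7 \sqrt{7}}$)
$G{\left(72,-70 \right)} - q = \sqrt{-51 + 7 \sqrt{7}} - - \frac{2267}{723} = \sqrt{-51 + 7 \sqrt{7}} + \frac{2267}{723} = \frac{2267}{723} + \sqrt{-51 + 7 \sqrt{7}}$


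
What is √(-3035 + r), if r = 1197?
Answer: I*√1838 ≈ 42.872*I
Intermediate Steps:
√(-3035 + r) = √(-3035 + 1197) = √(-1838) = I*√1838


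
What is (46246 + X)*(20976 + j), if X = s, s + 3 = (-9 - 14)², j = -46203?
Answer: -1179917244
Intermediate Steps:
s = 526 (s = -3 + (-9 - 14)² = -3 + (-23)² = -3 + 529 = 526)
X = 526
(46246 + X)*(20976 + j) = (46246 + 526)*(20976 - 46203) = 46772*(-25227) = -1179917244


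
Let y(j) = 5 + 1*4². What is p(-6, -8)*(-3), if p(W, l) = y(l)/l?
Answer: 63/8 ≈ 7.8750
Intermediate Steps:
y(j) = 21 (y(j) = 5 + 1*16 = 5 + 16 = 21)
p(W, l) = 21/l
p(-6, -8)*(-3) = (21/(-8))*(-3) = (21*(-⅛))*(-3) = -21/8*(-3) = 63/8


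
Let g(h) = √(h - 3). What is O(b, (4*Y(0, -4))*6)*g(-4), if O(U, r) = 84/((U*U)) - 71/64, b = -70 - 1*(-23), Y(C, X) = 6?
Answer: -151463*I*√7/141376 ≈ -2.8345*I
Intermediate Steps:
b = -47 (b = -70 + 23 = -47)
g(h) = √(-3 + h)
O(U, r) = -71/64 + 84/U² (O(U, r) = 84/(U²) - 71*1/64 = 84/U² - 71/64 = -71/64 + 84/U²)
O(b, (4*Y(0, -4))*6)*g(-4) = (-71/64 + 84/(-47)²)*√(-3 - 4) = (-71/64 + 84*(1/2209))*√(-7) = (-71/64 + 84/2209)*(I*√7) = -151463*I*√7/141376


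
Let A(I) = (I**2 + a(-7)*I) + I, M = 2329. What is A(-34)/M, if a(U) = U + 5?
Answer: 70/137 ≈ 0.51095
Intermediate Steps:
a(U) = 5 + U
A(I) = I**2 - I (A(I) = (I**2 + (5 - 7)*I) + I = (I**2 - 2*I) + I = I**2 - I)
A(-34)/M = -34*(-1 - 34)/2329 = -34*(-35)*(1/2329) = 1190*(1/2329) = 70/137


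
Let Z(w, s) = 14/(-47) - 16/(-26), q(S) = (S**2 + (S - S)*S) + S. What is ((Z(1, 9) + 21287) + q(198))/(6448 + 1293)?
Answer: 37081173/4729751 ≈ 7.8400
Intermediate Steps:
q(S) = S + S**2 (q(S) = (S**2 + 0*S) + S = (S**2 + 0) + S = S**2 + S = S + S**2)
Z(w, s) = 194/611 (Z(w, s) = 14*(-1/47) - 16*(-1/26) = -14/47 + 8/13 = 194/611)
((Z(1, 9) + 21287) + q(198))/(6448 + 1293) = ((194/611 + 21287) + 198*(1 + 198))/(6448 + 1293) = (13006551/611 + 198*199)/7741 = (13006551/611 + 39402)*(1/7741) = (37081173/611)*(1/7741) = 37081173/4729751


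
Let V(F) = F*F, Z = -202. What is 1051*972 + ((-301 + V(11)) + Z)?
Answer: 1021190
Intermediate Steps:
V(F) = F²
1051*972 + ((-301 + V(11)) + Z) = 1051*972 + ((-301 + 11²) - 202) = 1021572 + ((-301 + 121) - 202) = 1021572 + (-180 - 202) = 1021572 - 382 = 1021190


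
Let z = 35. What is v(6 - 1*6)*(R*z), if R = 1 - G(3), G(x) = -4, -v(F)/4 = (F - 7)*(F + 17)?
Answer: 83300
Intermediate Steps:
v(F) = -4*(-7 + F)*(17 + F) (v(F) = -4*(F - 7)*(F + 17) = -4*(-7 + F)*(17 + F))
R = 5 (R = 1 - 1*(-4) = 1 + 4 = 5)
v(6 - 1*6)*(R*z) = (476 - 40*(6 - 1*6) - 4*(6 - 1*6)²)*(5*35) = (476 - 40*(6 - 6) - 4*(6 - 6)²)*175 = (476 - 40*0 - 4*0²)*175 = (476 + 0 - 4*0)*175 = (476 + 0 + 0)*175 = 476*175 = 83300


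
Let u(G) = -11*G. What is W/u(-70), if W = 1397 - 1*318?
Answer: 1079/770 ≈ 1.4013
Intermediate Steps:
W = 1079 (W = 1397 - 318 = 1079)
W/u(-70) = 1079/((-11*(-70))) = 1079/770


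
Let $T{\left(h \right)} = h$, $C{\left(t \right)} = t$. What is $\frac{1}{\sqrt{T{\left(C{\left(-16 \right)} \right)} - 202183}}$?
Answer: $- \frac{i \sqrt{202199}}{202199} \approx - 0.0022239 i$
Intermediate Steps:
$\frac{1}{\sqrt{T{\left(C{\left(-16 \right)} \right)} - 202183}} = \frac{1}{\sqrt{-16 - 202183}} = \frac{1}{\sqrt{-202199}} = \frac{1}{i \sqrt{202199}} = - \frac{i \sqrt{202199}}{202199}$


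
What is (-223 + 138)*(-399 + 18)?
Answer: 32385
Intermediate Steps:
(-223 + 138)*(-399 + 18) = -85*(-381) = 32385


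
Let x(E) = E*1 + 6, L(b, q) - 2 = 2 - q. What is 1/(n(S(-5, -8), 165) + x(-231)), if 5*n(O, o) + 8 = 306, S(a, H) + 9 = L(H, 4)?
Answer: -5/827 ≈ -0.0060460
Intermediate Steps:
L(b, q) = 4 - q (L(b, q) = 2 + (2 - q) = 4 - q)
S(a, H) = -9 (S(a, H) = -9 + (4 - 1*4) = -9 + (4 - 4) = -9 + 0 = -9)
n(O, o) = 298/5 (n(O, o) = -8/5 + (1/5)*306 = -8/5 + 306/5 = 298/5)
x(E) = 6 + E (x(E) = E + 6 = 6 + E)
1/(n(S(-5, -8), 165) + x(-231)) = 1/(298/5 + (6 - 231)) = 1/(298/5 - 225) = 1/(-827/5) = -5/827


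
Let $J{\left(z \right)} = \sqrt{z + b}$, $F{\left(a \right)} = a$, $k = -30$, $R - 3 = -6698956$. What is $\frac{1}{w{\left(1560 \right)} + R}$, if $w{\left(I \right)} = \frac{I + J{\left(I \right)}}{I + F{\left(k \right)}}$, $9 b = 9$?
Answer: $- \frac{15681576690900}{105050129229176039339} - \frac{1530 \sqrt{1561}}{105050129229176039339} \approx -1.4928 \cdot 10^{-7}$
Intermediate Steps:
$R = -6698953$ ($R = 3 - 6698956 = -6698953$)
$b = 1$ ($b = \frac{1}{9} \cdot 9 = 1$)
$J{\left(z \right)} = \sqrt{1 + z}$ ($J{\left(z \right)} = \sqrt{z + 1} = \sqrt{1 + z}$)
$w{\left(I \right)} = \frac{I + \sqrt{1 + I}}{-30 + I}$ ($w{\left(I \right)} = \frac{I + \sqrt{1 + I}}{I - 30} = \frac{I + \sqrt{1 + I}}{-30 + I}$)
$\frac{1}{w{\left(1560 \right)} + R} = \frac{1}{\frac{1560 + \sqrt{1 + 1560}}{-30 + 1560} - 6698953} = \frac{1}{\frac{1560 + \sqrt{1561}}{1530} - 6698953} = \frac{1}{\left(\frac{52}{51} + \frac{\sqrt{1561}}{1530}\right) - 6698953} = \frac{1}{- \frac{341646551}{51} + \frac{\sqrt{1561}}{1530}}$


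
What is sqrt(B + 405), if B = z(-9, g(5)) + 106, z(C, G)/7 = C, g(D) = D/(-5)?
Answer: 8*sqrt(7) ≈ 21.166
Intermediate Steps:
g(D) = -D/5 (g(D) = D*(-1/5) = -D/5)
z(C, G) = 7*C
B = 43 (B = 7*(-9) + 106 = -63 + 106 = 43)
sqrt(B + 405) = sqrt(43 + 405) = sqrt(448) = 8*sqrt(7)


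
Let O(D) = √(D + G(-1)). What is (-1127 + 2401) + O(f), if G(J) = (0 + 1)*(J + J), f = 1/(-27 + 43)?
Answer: 1274 + I*√31/4 ≈ 1274.0 + 1.3919*I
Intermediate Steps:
f = 1/16 ≈ 0.062500
G(J) = 2*J (G(J) = 1*(2*J) = 2*J)
O(D) = √(-2 + D) (O(D) = √(D + 2*(-1)) = √(D - 2) = √(-2 + D))
(-1127 + 2401) + O(f) = (-1127 + 2401) + √(-2 + 1/16) = 1274 + √(-31/16) = 1274 + I*√31/4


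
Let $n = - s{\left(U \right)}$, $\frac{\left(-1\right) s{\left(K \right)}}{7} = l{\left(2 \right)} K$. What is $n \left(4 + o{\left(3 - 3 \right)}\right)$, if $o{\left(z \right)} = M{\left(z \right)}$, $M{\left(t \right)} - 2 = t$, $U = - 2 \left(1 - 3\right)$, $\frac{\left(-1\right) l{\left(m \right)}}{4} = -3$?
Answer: $2016$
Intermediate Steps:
$l{\left(m \right)} = 12$ ($l{\left(m \right)} = \left(-4\right) \left(-3\right) = 12$)
$U = 4$ ($U = \left(-2\right) \left(-2\right) = 4$)
$M{\left(t \right)} = 2 + t$
$o{\left(z \right)} = 2 + z$
$s{\left(K \right)} = - 84 K$ ($s{\left(K \right)} = - 7 \cdot 12 K = - 84 K$)
$n = 336$ ($n = - \left(-84\right) 4 = \left(-1\right) \left(-336\right) = 336$)
$n \left(4 + o{\left(3 - 3 \right)}\right) = 336 \left(4 + \left(2 + \left(3 - 3\right)\right)\right) = 336 \left(4 + \left(2 + 0\right)\right) = 336 \left(4 + 2\right) = 336 \cdot 6 = 2016$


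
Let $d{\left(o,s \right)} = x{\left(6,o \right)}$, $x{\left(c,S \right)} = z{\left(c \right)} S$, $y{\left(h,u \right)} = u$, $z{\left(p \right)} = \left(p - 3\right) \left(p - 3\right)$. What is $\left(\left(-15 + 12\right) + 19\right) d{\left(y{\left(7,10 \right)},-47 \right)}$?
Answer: $1440$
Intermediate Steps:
$z{\left(p \right)} = \left(-3 + p\right)^{2}$ ($z{\left(p \right)} = \left(-3 + p\right) \left(-3 + p\right) = \left(-3 + p\right)^{2}$)
$x{\left(c,S \right)} = S \left(-3 + c\right)^{2}$ ($x{\left(c,S \right)} = \left(-3 + c\right)^{2} S = S \left(-3 + c\right)^{2}$)
$d{\left(o,s \right)} = 9 o$ ($d{\left(o,s \right)} = o \left(-3 + 6\right)^{2} = o 3^{2} = o 9 = 9 o$)
$\left(\left(-15 + 12\right) + 19\right) d{\left(y{\left(7,10 \right)},-47 \right)} = \left(\left(-15 + 12\right) + 19\right) 9 \cdot 10 = \left(-3 + 19\right) 90 = 16 \cdot 90 = 1440$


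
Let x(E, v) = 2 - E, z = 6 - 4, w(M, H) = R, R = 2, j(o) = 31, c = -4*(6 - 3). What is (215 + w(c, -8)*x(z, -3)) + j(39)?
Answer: 246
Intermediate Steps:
c = -12 (c = -4*3 = -12)
w(M, H) = 2
z = 2
(215 + w(c, -8)*x(z, -3)) + j(39) = (215 + 2*(2 - 1*2)) + 31 = (215 + 2*(2 - 2)) + 31 = (215 + 2*0) + 31 = (215 + 0) + 31 = 215 + 31 = 246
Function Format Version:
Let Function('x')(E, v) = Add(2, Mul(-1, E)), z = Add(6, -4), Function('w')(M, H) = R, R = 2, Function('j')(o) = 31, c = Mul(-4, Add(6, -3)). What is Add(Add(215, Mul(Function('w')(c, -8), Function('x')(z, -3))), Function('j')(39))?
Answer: 246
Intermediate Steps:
c = -12 (c = Mul(-4, 3) = -12)
Function('w')(M, H) = 2
z = 2
Add(Add(215, Mul(Function('w')(c, -8), Function('x')(z, -3))), Function('j')(39)) = Add(Add(215, Mul(2, Add(2, Mul(-1, 2)))), 31) = Add(Add(215, Mul(2, Add(2, -2))), 31) = Add(Add(215, Mul(2, 0)), 31) = Add(Add(215, 0), 31) = Add(215, 31) = 246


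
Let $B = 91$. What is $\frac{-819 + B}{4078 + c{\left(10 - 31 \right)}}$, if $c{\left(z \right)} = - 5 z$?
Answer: $- \frac{728}{4183} \approx -0.17404$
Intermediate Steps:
$\frac{-819 + B}{4078 + c{\left(10 - 31 \right)}} = \frac{-819 + 91}{4078 - 5 \left(10 - 31\right)} = - \frac{728}{4078 - 5 \left(10 - 31\right)} = - \frac{728}{4078 - -105} = - \frac{728}{4078 + 105} = - \frac{728}{4183}$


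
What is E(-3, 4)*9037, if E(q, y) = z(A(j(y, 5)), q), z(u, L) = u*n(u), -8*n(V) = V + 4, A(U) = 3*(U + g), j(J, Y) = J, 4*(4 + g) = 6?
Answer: -1382661/32 ≈ -43208.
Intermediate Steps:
g = -5/2 (g = -4 + (¼)*6 = -4 + 3/2 = -5/2 ≈ -2.5000)
A(U) = -15/2 + 3*U (A(U) = 3*(U - 5/2) = 3*(-5/2 + U) = -15/2 + 3*U)
n(V) = -½ - V/8 (n(V) = -(V + 4)/8 = -(4 + V)/8 = -½ - V/8)
z(u, L) = u*(-½ - u/8)
E(q, y) = -(-15/2 + 3*y)*(-7/2 + 3*y)/8 (E(q, y) = -(-15/2 + 3*y)*(4 + (-15/2 + 3*y))/8 = -(-15/2 + 3*y)*(-7/2 + 3*y)/8)
E(-3, 4)*9037 = (-105/32 - 9/8*4² + (33/8)*4)*9037 = (-105/32 - 9/8*16 + 33/2)*9037 = (-105/32 - 18 + 33/2)*9037 = -153/32*9037 = -1382661/32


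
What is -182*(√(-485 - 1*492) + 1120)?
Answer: -203840 - 182*I*√977 ≈ -2.0384e+5 - 5688.8*I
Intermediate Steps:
-182*(√(-485 - 1*492) + 1120) = -182*(√(-485 - 492) + 1120) = -182*(√(-977) + 1120) = -182*(I*√977 + 1120) = -182*(1120 + I*√977) = -203840 - 182*I*√977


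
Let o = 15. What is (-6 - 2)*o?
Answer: -120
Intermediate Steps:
(-6 - 2)*o = (-6 - 2)*15 = -8*15 = -120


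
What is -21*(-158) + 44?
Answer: 3362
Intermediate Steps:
-21*(-158) + 44 = 3318 + 44 = 3362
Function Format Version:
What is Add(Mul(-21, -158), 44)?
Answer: 3362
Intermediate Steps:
Add(Mul(-21, -158), 44) = Add(3318, 44) = 3362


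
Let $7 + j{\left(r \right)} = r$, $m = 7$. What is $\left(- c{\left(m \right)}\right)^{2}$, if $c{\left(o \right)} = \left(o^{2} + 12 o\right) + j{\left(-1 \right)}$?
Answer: $15625$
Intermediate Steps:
$j{\left(r \right)} = -7 + r$
$c{\left(o \right)} = -8 + o^{2} + 12 o$ ($c{\left(o \right)} = \left(o^{2} + 12 o\right) - 8 = -8 + o^{2} + 12 o$)
$\left(- c{\left(m \right)}\right)^{2} = \left(- (-8 + 7^{2} + 12 \cdot 7)\right)^{2} = \left(- (-8 + 49 + 84)\right)^{2} = \left(\left(-1\right) 125\right)^{2} = \left(-125\right)^{2} = 15625$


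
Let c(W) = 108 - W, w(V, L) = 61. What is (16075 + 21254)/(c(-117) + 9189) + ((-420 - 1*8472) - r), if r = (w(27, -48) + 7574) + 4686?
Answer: -66553951/3138 ≈ -21209.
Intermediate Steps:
r = 12321 (r = (61 + 7574) + 4686 = 7635 + 4686 = 12321)
(16075 + 21254)/(c(-117) + 9189) + ((-420 - 1*8472) - r) = (16075 + 21254)/((108 - 1*(-117)) + 9189) + ((-420 - 1*8472) - 1*12321) = 37329/((108 + 117) + 9189) + ((-420 - 8472) - 12321) = 37329/(225 + 9189) + (-8892 - 12321) = 37329/9414 - 21213 = 37329*(1/9414) - 21213 = 12443/3138 - 21213 = -66553951/3138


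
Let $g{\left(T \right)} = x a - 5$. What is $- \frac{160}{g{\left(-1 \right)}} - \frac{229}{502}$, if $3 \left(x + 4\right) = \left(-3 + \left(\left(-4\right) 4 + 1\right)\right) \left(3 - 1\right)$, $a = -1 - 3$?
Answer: $- \frac{93831}{29618} \approx -3.168$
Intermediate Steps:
$a = -4$
$x = -16$ ($x = -4 + \frac{\left(-3 + \left(\left(-4\right) 4 + 1\right)\right) \left(3 - 1\right)}{3} = -4 + \frac{\left(-3 + \left(-16 + 1\right)\right) 2}{3} = -4 + \frac{\left(-3 - 15\right) 2}{3} = -4 + \frac{\left(-18\right) 2}{3} = -4 + \frac{1}{3} \left(-36\right) = -4 - 12 = -16$)
$g{\left(T \right)} = 59$ ($g{\left(T \right)} = \left(-16\right) \left(-4\right) - 5 = 64 - 5 = 59$)
$- \frac{160}{g{\left(-1 \right)}} - \frac{229}{502} = - \frac{160}{59} - \frac{229}{502} = - \frac{93831}{29618}$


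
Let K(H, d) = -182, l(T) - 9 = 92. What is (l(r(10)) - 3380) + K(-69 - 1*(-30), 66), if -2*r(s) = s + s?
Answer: -3461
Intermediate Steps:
r(s) = -s (r(s) = -(s + s)/2 = -s)
l(T) = 101 (l(T) = 9 + 92 = 101)
(l(r(10)) - 3380) + K(-69 - 1*(-30), 66) = (101 - 3380) - 182 = -3279 - 182 = -3461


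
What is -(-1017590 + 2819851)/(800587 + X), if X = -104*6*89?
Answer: -1802261/745051 ≈ -2.4190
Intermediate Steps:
X = -55536 (X = -624*89 = -55536)
-(-1017590 + 2819851)/(800587 + X) = -(-1017590 + 2819851)/(800587 - 55536) = -1802261/745051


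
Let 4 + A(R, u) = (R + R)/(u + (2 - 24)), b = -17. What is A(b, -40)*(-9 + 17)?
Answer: -856/31 ≈ -27.613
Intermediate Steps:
A(R, u) = -4 + 2*R/(-22 + u) (A(R, u) = -4 + (R + R)/(u + (2 - 24)) = -4 + (2*R)/(u - 22) = -4 + (2*R)/(-22 + u) = -4 + 2*R/(-22 + u))
A(b, -40)*(-9 + 17) = (2*(44 - 17 - 2*(-40))/(-22 - 40))*(-9 + 17) = (2*(44 - 17 + 80)/(-62))*8 = (2*(-1/62)*107)*8 = -107/31*8 = -856/31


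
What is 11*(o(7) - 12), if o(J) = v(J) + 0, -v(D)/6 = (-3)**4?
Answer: -5478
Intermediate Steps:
v(D) = -486 (v(D) = -6*(-3)**4 = -6*81 = -486)
o(J) = -486 (o(J) = -486 + 0 = -486)
11*(o(7) - 12) = 11*(-486 - 12) = 11*(-498) = -5478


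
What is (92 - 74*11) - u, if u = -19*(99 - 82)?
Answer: -399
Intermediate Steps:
u = -323 (u = -19*17 = -323)
(92 - 74*11) - u = (92 - 74*11) - 1*(-323) = (92 - 814) + 323 = -722 + 323 = -399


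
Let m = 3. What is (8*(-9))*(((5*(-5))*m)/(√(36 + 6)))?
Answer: 900*√42/7 ≈ 833.24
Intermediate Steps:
(8*(-9))*(((5*(-5))*m)/(√(36 + 6))) = (8*(-9))*(((5*(-5))*3)/(√(36 + 6))) = -72*(-25*3)/(√42) = -(-5400)*√42/42 = -(-900)*√42/7 = 900*√42/7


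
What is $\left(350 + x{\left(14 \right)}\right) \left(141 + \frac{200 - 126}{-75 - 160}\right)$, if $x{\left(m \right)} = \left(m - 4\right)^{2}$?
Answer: $\frac{2975490}{47} \approx 63308.0$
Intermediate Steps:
$x{\left(m \right)} = \left(-4 + m\right)^{2}$
$\left(350 + x{\left(14 \right)}\right) \left(141 + \frac{200 - 126}{-75 - 160}\right) = \left(350 + \left(-4 + 14\right)^{2}\right) \left(141 + \frac{200 - 126}{-75 - 160}\right) = \left(350 + 10^{2}\right) \left(141 + \frac{74}{-235}\right) = \left(350 + 100\right) \left(141 + 74 \left(- \frac{1}{235}\right)\right) = 450 \left(141 - \frac{74}{235}\right) = 450 \cdot \frac{33061}{235} = \frac{2975490}{47}$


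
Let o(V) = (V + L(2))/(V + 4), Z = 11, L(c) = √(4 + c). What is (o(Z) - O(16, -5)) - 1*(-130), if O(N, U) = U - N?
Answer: 2276/15 + √6/15 ≈ 151.90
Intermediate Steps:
o(V) = (V + √6)/(4 + V) (o(V) = (V + √(4 + 2))/(V + 4) = (V + √6)/(4 + V))
(o(Z) - O(16, -5)) - 1*(-130) = ((11 + √6)/(4 + 11) - (-5 - 1*16)) - 1*(-130) = ((11 + √6)/15 - (-5 - 16)) + 130 = ((11 + √6)/15 - 1*(-21)) + 130 = ((11/15 + √6/15) + 21) + 130 = (326/15 + √6/15) + 130 = 2276/15 + √6/15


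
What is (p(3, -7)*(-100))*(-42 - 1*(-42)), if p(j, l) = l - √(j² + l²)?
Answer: 0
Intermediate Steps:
(p(3, -7)*(-100))*(-42 - 1*(-42)) = ((-7 - √(3² + (-7)²))*(-100))*(-42 - 1*(-42)) = ((-7 - √(9 + 49))*(-100))*(-42 + 42) = ((-7 - √58)*(-100))*0 = (700 + 100*√58)*0 = 0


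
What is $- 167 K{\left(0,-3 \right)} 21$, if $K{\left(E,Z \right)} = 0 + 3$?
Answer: $-10521$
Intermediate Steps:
$K{\left(E,Z \right)} = 3$
$- 167 K{\left(0,-3 \right)} 21 = \left(-167\right) 3 \cdot 21 = \left(-501\right) 21 = -10521$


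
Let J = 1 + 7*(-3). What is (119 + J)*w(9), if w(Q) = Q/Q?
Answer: 99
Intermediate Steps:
w(Q) = 1
J = -20 (J = 1 - 21 = -20)
(119 + J)*w(9) = (119 - 20)*1 = 99*1 = 99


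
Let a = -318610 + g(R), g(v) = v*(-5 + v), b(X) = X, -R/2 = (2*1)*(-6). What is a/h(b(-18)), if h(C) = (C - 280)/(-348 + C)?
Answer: -58222182/149 ≈ -3.9075e+5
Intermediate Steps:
R = 24 (R = -2*2*1*(-6) = -4*(-6) = -2*(-12) = 24)
a = -318154 (a = -318610 + 24*(-5 + 24) = -318610 + 24*19 = -318610 + 456 = -318154)
h(C) = (-280 + C)/(-348 + C)
a/h(b(-18)) = -318154*(-348 - 18)/(-280 - 18) = -318154/(-298/(-366)) = -318154/((-1/366*(-298))) = -318154/149/183 = -318154*183/149 = -58222182/149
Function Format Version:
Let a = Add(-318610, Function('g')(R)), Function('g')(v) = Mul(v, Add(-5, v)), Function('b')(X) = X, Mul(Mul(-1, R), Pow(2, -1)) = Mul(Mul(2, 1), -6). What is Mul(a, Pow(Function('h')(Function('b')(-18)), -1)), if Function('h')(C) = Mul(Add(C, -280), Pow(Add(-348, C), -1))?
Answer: Rational(-58222182, 149) ≈ -3.9075e+5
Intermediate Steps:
R = 24 (R = Mul(-2, Mul(Mul(2, 1), -6)) = Mul(-2, Mul(2, -6)) = Mul(-2, -12) = 24)
a = -318154 (a = Add(-318610, Mul(24, Add(-5, 24))) = Add(-318610, Mul(24, 19)) = Add(-318610, 456) = -318154)
Function('h')(C) = Mul(Pow(Add(-348, C), -1), Add(-280, C)) (Function('h')(C) = Mul(Add(-280, C), Pow(Add(-348, C), -1)) = Mul(Pow(Add(-348, C), -1), Add(-280, C)))
Mul(a, Pow(Function('h')(Function('b')(-18)), -1)) = Mul(-318154, Pow(Mul(Pow(Add(-348, -18), -1), Add(-280, -18)), -1)) = Mul(-318154, Pow(Mul(Pow(-366, -1), -298), -1)) = Mul(-318154, Pow(Mul(Rational(-1, 366), -298), -1)) = Mul(-318154, Pow(Rational(149, 183), -1)) = Mul(-318154, Rational(183, 149)) = Rational(-58222182, 149)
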